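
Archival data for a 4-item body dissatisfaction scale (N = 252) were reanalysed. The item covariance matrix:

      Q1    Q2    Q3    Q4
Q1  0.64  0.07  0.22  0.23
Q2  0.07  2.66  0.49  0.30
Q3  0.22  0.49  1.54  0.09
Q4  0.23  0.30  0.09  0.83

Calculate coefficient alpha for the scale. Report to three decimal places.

Σσᵢ² = 0.64 + 2.66 + 1.54 + 0.83 = 5.67
Σ_{i<j} σ_ij = 1.40
σ²_T = 5.67 + 2 × 1.40 = 8.47
α = (k/(k−1))·(1 − Σσᵢ²/σ²_T) = (4/3)·(1 − 5.67/8.47) = 0.441

α = 0.441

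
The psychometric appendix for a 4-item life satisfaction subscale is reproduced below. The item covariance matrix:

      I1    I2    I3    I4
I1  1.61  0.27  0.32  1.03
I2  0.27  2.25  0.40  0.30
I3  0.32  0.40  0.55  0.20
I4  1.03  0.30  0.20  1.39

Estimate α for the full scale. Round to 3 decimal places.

α = 0.620

ΣVar(i) = 1.61 + 2.25 + 0.55 + 1.39 = 5.80
Σ_{i<j} σ_ij = 2.52
σ²_total = 5.80 + 2 × 2.52 = 10.84
α = (k/(k−1))·(1 − ΣVar(i)/σ²_total) = (4/3)·(1 − 5.80/10.84) = 0.620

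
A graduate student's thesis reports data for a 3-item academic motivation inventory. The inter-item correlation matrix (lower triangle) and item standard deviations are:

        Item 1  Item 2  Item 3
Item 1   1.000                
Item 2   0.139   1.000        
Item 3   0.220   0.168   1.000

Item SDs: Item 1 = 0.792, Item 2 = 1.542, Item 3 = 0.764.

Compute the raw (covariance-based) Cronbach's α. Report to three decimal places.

Σσ²ᵢ = 0.792² + 1.542² + 0.764² = 3.5887
Covariances σ_ij = r_ij · s_i · s_j:
  σ(Item 1,Item 2) = 0.139 × 0.792 × 1.542 = 0.1698
  σ(Item 1,Item 3) = 0.220 × 0.792 × 0.764 = 0.1331
  σ(Item 2,Item 3) = 0.168 × 1.542 × 0.764 = 0.1979
σ²_T = Σσ²ᵢ + 2·Σσ_ij = 3.5887 + 2 × 0.5008 = 4.5903
α = (3/2)·(1 − 3.5887/4.5903) = 0.327

α = 0.327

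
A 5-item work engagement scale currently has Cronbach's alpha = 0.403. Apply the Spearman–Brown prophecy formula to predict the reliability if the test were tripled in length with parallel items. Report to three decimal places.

predicted reliability = 0.669

Length factor m = 3
α' = m·α / (1 + (m−1)·α)
   = 3 × 0.403 / (1 + (3 − 1) × 0.403)
   = 1.2090 / 1.8060 = 0.669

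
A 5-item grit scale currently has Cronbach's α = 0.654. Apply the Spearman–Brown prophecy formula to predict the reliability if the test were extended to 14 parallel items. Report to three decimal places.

Length factor m = 14/5 = 2.8000
α' = m·α / (1 + (m−1)·α)
   = 14/5 × 0.654 / (1 + (14/5 − 1) × 0.654)
   = 1.8312 / 2.1772 = 0.841

predicted reliability = 0.841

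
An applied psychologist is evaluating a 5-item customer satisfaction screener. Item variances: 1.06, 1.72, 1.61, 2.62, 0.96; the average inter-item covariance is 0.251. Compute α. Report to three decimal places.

Σσᵢ² = 1.06 + 1.72 + 1.61 + 2.62 + 0.96 = 7.97
Sum of the 10 distinct covariances = 10 × 0.251 = 2.510
σ²_T = Σσᵢ² + 2·Σcov = 7.97 + 2 × 2.510 = 12.990
α = (5/4)·(1 − 7.97/12.990) = 0.483

α = 0.483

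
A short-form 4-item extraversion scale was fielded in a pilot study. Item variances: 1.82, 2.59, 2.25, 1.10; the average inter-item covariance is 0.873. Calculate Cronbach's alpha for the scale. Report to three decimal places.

ΣVar(i) = 1.82 + 2.59 + 2.25 + 1.10 = 7.76
Sum of the 6 distinct covariances = 6 × 0.873 = 5.238
σ²_T = ΣVar(i) + 2·Σcov = 7.76 + 2 × 5.238 = 18.236
α = (4/3)·(1 − 7.76/18.236) = 0.766

α = 0.766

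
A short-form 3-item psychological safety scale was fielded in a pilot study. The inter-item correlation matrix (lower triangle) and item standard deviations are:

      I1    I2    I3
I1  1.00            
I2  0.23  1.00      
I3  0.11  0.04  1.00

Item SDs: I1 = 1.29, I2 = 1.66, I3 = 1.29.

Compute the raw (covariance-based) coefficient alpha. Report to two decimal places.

coefficient alpha = 0.30

Σσ²ᵢ = 1.29² + 1.66² + 1.29² = 6.0838
Covariances σ_ij = r_ij · s_i · s_j:
  σ(I1,I2) = 0.23 × 1.29 × 1.66 = 0.4925
  σ(I1,I3) = 0.11 × 1.29 × 1.29 = 0.1831
  σ(I2,I3) = 0.04 × 1.66 × 1.29 = 0.0857
σ²_T = Σσ²ᵢ + 2·Σσ_ij = 6.0838 + 2 × 0.7613 = 7.6064
α = (3/2)·(1 − 6.0838/7.6064) = 0.30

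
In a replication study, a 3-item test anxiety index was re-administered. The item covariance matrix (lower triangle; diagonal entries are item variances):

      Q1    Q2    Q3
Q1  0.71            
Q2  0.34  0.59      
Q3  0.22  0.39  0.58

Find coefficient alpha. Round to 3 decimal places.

coefficient alpha = 0.754

sum of item variances = 0.71 + 0.59 + 0.58 = 1.88
Sum of off-diagonal covariances = 0.95
σ²_T = 1.88 + 2 × 0.95 = 3.78
α = (k/(k−1))·(1 − sum of item variances/σ²_T) = (3/2)·(1 − 1.88/3.78) = 0.754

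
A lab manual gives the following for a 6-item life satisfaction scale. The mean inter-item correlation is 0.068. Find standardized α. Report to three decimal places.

Standardized α = k·r̄ / (1 + (k−1)·r̄) = 6 × 0.068 / (1 + 5 × 0.068)
  = 0.4080 / 1.3400 = 0.304

α = 0.304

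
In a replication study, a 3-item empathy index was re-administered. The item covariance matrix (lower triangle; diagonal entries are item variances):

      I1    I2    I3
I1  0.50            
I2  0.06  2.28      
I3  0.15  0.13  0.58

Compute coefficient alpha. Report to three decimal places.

coefficient alpha = 0.252

Σσᵢ² = 0.50 + 2.28 + 0.58 = 3.36
Sum of off-diagonal covariances = 0.34
total variance = 3.36 + 2 × 0.34 = 4.04
α = (k/(k−1))·(1 − Σσᵢ²/total variance) = (3/2)·(1 − 3.36/4.04) = 0.252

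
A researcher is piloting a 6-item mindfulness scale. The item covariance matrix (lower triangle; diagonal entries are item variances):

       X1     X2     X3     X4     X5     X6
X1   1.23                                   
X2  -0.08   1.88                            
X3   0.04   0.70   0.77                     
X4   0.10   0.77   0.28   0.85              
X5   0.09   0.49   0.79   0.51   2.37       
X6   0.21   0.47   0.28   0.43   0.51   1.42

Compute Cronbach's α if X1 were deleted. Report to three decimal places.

Remaining items: X2, X3, X4, X5, X6 (k = 5).
ΣVar(i) = 1.88 + 0.77 + 0.85 + 2.37 + 1.42 = 7.29
σ²_T = 7.29 + 2 × 5.23 = 17.75
α (item deleted) = (5/4)·(1 − 7.29/17.75) = 0.737

Cronbach's α = 0.737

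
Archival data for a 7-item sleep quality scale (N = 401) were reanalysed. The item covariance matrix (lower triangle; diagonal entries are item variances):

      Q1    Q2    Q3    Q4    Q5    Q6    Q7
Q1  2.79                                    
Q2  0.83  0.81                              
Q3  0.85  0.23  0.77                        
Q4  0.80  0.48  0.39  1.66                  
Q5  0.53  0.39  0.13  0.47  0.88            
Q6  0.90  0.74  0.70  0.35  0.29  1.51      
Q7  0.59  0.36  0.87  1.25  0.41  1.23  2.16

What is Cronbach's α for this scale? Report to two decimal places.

α = 0.83

sum of item variances = 2.79 + 0.81 + 0.77 + 1.66 + 0.88 + 1.51 + 2.16 = 10.58
Σ_{i<j} σ_ij = 12.79
σ²_total = 10.58 + 2 × 12.79 = 36.16
α = (k/(k−1))·(1 − sum of item variances/σ²_total) = (7/6)·(1 − 10.58/36.16) = 0.83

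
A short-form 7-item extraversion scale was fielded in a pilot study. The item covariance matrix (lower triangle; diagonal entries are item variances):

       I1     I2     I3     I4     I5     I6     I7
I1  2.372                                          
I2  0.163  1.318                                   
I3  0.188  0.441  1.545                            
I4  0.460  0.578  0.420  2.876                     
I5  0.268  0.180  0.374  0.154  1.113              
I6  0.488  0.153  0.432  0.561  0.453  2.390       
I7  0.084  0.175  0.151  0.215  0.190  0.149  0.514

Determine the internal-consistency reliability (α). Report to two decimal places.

α = 0.59

sum of item variances = 2.372 + 1.318 + 1.545 + 2.876 + 1.113 + 2.390 + 0.514 = 12.128
Σ_{i<j} σ_ij = 6.277
total variance = 12.128 + 2 × 6.277 = 24.682
α = (k/(k−1))·(1 − sum of item variances/total variance) = (7/6)·(1 − 12.128/24.682) = 0.59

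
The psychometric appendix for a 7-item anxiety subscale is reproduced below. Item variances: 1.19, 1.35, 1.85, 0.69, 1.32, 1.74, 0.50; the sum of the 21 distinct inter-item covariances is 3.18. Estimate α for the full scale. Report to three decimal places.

α = 0.495

Σσ²ᵢ = 1.19 + 1.35 + 1.85 + 0.69 + 1.32 + 1.74 + 0.50 = 8.64
Sum of distinct covariances = 3.18
σ²_T = Σσ²ᵢ + 2·Σcov = 8.64 + 2 × 3.18 = 15.00
α = (7/6)·(1 − 8.64/15.00) = 0.495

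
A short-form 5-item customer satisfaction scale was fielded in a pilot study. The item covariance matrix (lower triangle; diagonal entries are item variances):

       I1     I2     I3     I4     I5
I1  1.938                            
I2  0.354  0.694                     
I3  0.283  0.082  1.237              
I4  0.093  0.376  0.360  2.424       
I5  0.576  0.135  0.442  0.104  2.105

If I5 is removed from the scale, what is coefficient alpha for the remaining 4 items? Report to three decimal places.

coefficient alpha = 0.440

Remaining items: I1, I2, I3, I4 (k = 4).
Σσ²ᵢ = 1.938 + 0.694 + 1.237 + 2.424 = 6.293
total variance = 6.293 + 2 × 1.548 = 9.389
α (item deleted) = (4/3)·(1 − 6.293/9.389) = 0.440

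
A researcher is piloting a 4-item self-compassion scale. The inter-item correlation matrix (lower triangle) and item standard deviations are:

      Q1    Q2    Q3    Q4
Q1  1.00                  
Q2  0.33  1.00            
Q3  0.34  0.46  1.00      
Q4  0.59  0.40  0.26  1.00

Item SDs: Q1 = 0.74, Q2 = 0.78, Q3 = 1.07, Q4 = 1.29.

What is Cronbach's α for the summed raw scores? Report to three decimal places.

Σσ²ᵢ = 0.74² + 0.78² + 1.07² + 1.29² = 3.9650
Covariances σ_ij = r_ij · s_i · s_j:
  σ(Q1,Q2) = 0.33 × 0.74 × 0.78 = 0.1905
  σ(Q1,Q3) = 0.34 × 0.74 × 1.07 = 0.2692
  σ(Q1,Q4) = 0.59 × 0.74 × 1.29 = 0.5632
  σ(Q2,Q3) = 0.46 × 0.78 × 1.07 = 0.3839
  σ(Q2,Q4) = 0.40 × 0.78 × 1.29 = 0.4025
  σ(Q3,Q4) = 0.26 × 1.07 × 1.29 = 0.3589
σ²_T = Σσ²ᵢ + 2·Σσ_ij = 3.9650 + 2 × 2.1682 = 8.3014
α = (4/3)·(1 − 3.9650/8.3014) = 0.696

Cronbach's α = 0.696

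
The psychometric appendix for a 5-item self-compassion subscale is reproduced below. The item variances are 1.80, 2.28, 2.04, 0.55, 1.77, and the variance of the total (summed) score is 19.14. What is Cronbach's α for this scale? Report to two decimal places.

α = 0.70

ΣVar(i) = 1.80 + 2.28 + 2.04 + 0.55 + 1.77 = 8.44
α = (k/(k−1))·(1 − ΣVar(i)/σ²_total) = (5/4)·(1 − 8.44/19.14) = 0.70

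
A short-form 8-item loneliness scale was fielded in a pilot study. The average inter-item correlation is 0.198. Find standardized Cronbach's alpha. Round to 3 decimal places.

α = 0.664

Standardized α = k·r̄ / (1 + (k−1)·r̄) = 8 × 0.198 / (1 + 7 × 0.198)
  = 1.5840 / 2.3860 = 0.664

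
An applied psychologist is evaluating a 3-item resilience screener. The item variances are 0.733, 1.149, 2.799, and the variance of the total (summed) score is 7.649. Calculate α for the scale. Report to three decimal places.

Σσᵢ² = 0.733 + 1.149 + 2.799 = 4.681
α = (k/(k−1))·(1 − Σσᵢ²/σ²_T) = (3/2)·(1 − 4.681/7.649) = 0.582

α = 0.582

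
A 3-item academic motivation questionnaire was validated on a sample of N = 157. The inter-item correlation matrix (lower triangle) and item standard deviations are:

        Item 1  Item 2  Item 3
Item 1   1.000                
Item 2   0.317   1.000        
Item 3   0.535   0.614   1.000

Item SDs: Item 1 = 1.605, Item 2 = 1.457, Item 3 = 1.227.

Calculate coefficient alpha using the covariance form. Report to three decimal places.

α = 0.724

Σσ²ᵢ = 1.605² + 1.457² + 1.227² = 6.2044
Covariances σ_ij = r_ij · s_i · s_j:
  σ(Item 1,Item 2) = 0.317 × 1.605 × 1.457 = 0.7413
  σ(Item 1,Item 3) = 0.535 × 1.605 × 1.227 = 1.0536
  σ(Item 2,Item 3) = 0.614 × 1.457 × 1.227 = 1.0977
σ²_T = Σσ²ᵢ + 2·Σσ_ij = 6.2044 + 2 × 2.8926 = 11.9896
α = (3/2)·(1 − 6.2044/11.9896) = 0.724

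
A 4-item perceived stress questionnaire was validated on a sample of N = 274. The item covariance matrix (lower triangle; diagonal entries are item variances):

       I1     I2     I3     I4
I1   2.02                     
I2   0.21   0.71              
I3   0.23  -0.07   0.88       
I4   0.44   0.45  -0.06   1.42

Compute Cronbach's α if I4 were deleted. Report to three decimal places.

α = 0.255

Remaining items: I1, I2, I3 (k = 3).
sum of item variances = 2.02 + 0.71 + 0.88 = 3.61
total variance = 3.61 + 2 × 0.37 = 4.35
α (item deleted) = (3/2)·(1 − 3.61/4.35) = 0.255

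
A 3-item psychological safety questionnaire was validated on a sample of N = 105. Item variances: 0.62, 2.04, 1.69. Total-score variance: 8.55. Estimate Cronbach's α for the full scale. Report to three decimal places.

Σσ²ᵢ = 0.62 + 2.04 + 1.69 = 4.35
α = (k/(k−1))·(1 − Σσ²ᵢ/σ²_T) = (3/2)·(1 − 4.35/8.55) = 0.737

α = 0.737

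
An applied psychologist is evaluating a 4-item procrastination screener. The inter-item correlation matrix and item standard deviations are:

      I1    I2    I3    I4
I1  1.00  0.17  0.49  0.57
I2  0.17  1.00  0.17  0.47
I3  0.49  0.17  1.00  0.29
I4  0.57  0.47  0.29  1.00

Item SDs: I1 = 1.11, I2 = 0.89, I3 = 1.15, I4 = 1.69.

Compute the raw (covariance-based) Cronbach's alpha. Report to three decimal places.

Σσ²ᵢ = 1.11² + 0.89² + 1.15² + 1.69² = 6.2028
Covariances σ_ij = r_ij · s_i · s_j:
  σ(I1,I2) = 0.17 × 1.11 × 0.89 = 0.1679
  σ(I1,I3) = 0.49 × 1.11 × 1.15 = 0.6255
  σ(I1,I4) = 0.57 × 1.11 × 1.69 = 1.0693
  σ(I2,I3) = 0.17 × 0.89 × 1.15 = 0.1740
  σ(I2,I4) = 0.47 × 0.89 × 1.69 = 0.7069
  σ(I3,I4) = 0.29 × 1.15 × 1.69 = 0.5636
σ²_T = Σσ²ᵢ + 2·Σσ_ij = 6.2028 + 2 × 3.3072 = 12.8172
α = (4/3)·(1 − 6.2028/12.8172) = 0.688

α = 0.688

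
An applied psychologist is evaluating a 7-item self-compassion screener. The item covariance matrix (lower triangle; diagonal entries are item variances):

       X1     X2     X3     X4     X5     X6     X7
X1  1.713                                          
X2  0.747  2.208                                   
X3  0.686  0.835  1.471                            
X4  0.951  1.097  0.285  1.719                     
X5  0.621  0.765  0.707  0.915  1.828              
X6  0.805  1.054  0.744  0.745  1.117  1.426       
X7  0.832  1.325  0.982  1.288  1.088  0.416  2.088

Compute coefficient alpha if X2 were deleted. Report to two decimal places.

α = 0.84

Remaining items: X1, X3, X4, X5, X6, X7 (k = 6).
sum of item variances = 1.713 + 1.471 + 1.719 + 1.828 + 1.426 + 2.088 = 10.245
σ²_total = 10.245 + 2 × 12.182 = 34.609
α (item deleted) = (6/5)·(1 − 10.245/34.609) = 0.84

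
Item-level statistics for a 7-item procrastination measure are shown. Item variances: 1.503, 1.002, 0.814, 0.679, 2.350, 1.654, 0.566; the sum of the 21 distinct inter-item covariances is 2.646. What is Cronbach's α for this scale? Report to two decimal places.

Cronbach's α = 0.45

Σσ²ᵢ = 1.503 + 1.002 + 0.814 + 0.679 + 2.350 + 1.654 + 0.566 = 8.568
Sum of distinct covariances = 2.646
Var(T) = Σσ²ᵢ + 2·Σcov = 8.568 + 2 × 2.646 = 13.860
α = (7/6)·(1 − 8.568/13.860) = 0.45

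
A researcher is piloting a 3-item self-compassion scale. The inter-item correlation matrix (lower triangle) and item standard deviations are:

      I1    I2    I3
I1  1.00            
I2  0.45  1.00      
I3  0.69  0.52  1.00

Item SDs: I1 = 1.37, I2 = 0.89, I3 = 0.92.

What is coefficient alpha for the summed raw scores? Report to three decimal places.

coefficient alpha = 0.768

Σσ²ᵢ = 1.37² + 0.89² + 0.92² = 3.5154
Covariances σ_ij = r_ij · s_i · s_j:
  σ(I1,I2) = 0.45 × 1.37 × 0.89 = 0.5487
  σ(I1,I3) = 0.69 × 1.37 × 0.92 = 0.8697
  σ(I2,I3) = 0.52 × 0.89 × 0.92 = 0.4258
σ²_T = Σσ²ᵢ + 2·Σσ_ij = 3.5154 + 2 × 1.8442 = 7.2038
α = (3/2)·(1 − 3.5154/7.2038) = 0.768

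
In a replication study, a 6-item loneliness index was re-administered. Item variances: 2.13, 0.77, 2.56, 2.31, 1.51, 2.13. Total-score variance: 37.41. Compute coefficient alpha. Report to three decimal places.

α = 0.834

Σσ²ᵢ = 2.13 + 0.77 + 2.56 + 2.31 + 1.51 + 2.13 = 11.41
α = (k/(k−1))·(1 − Σσ²ᵢ/σ²_T) = (6/5)·(1 − 11.41/37.41) = 0.834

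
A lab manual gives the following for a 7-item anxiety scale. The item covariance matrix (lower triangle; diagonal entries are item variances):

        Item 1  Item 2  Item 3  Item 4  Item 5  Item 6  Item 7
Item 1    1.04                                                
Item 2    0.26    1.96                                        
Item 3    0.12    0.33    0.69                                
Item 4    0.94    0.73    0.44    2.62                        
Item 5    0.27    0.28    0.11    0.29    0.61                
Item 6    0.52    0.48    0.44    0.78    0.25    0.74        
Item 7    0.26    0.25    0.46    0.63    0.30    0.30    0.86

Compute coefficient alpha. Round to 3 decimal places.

sum of item variances = 1.04 + 1.96 + 0.69 + 2.62 + 0.61 + 0.74 + 0.86 = 8.52
Sum of off-diagonal covariances = 8.44
total variance = 8.52 + 2 × 8.44 = 25.40
α = (k/(k−1))·(1 − sum of item variances/total variance) = (7/6)·(1 − 8.52/25.40) = 0.775

α = 0.775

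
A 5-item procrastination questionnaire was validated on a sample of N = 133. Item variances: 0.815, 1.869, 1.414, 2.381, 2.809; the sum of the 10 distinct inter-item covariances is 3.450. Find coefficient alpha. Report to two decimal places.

coefficient alpha = 0.53

Σσ²ᵢ = 0.815 + 1.869 + 1.414 + 2.381 + 2.809 = 9.288
Sum of distinct covariances = 3.450
σ²_T = Σσ²ᵢ + 2·Σcov = 9.288 + 2 × 3.450 = 16.188
α = (5/4)·(1 − 9.288/16.188) = 0.53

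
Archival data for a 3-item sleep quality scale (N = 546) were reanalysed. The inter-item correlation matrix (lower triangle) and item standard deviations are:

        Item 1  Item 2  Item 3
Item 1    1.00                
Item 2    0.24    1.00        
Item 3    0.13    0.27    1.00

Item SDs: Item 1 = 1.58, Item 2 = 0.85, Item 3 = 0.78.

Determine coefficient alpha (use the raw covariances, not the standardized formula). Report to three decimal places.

α = 0.385

Σσ²ᵢ = 1.58² + 0.85² + 0.78² = 3.8273
Covariances σ_ij = r_ij · s_i · s_j:
  σ(Item 1,Item 2) = 0.24 × 1.58 × 0.85 = 0.3223
  σ(Item 1,Item 3) = 0.13 × 1.58 × 0.78 = 0.1602
  σ(Item 2,Item 3) = 0.27 × 0.85 × 0.78 = 0.1790
σ²_T = Σσ²ᵢ + 2·Σσ_ij = 3.8273 + 2 × 0.6615 = 5.1503
α = (3/2)·(1 − 3.8273/5.1503) = 0.385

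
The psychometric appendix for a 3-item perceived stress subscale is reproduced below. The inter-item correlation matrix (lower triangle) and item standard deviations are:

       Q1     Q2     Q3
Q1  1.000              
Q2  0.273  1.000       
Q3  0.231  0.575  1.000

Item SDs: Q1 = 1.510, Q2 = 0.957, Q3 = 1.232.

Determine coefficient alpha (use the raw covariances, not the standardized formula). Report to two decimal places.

Σσ²ᵢ = 1.510² + 0.957² + 1.232² = 4.7138
Covariances σ_ij = r_ij · s_i · s_j:
  σ(Q1,Q2) = 0.273 × 1.510 × 0.957 = 0.3945
  σ(Q1,Q3) = 0.231 × 1.510 × 1.232 = 0.4297
  σ(Q2,Q3) = 0.575 × 0.957 × 1.232 = 0.6779
σ²_T = Σσ²ᵢ + 2·Σσ_ij = 4.7138 + 2 × 1.5021 = 7.7180
α = (3/2)·(1 − 4.7138/7.7180) = 0.58

α = 0.58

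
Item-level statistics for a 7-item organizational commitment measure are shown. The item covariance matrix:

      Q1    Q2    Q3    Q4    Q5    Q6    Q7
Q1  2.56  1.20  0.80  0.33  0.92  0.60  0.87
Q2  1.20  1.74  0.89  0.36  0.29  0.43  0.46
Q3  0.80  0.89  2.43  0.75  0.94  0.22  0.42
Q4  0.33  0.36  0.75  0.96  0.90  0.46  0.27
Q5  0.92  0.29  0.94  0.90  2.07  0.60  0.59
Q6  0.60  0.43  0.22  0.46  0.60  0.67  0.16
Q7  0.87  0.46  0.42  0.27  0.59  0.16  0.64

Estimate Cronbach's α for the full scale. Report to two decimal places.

Σσ²ᵢ = 2.56 + 1.74 + 2.43 + 0.96 + 2.07 + 0.67 + 0.64 = 11.07
Sum of the distinct covariances = 12.46
σ²_T = 11.07 + 2 × 12.46 = 35.99
α = (k/(k−1))·(1 − Σσ²ᵢ/σ²_T) = (7/6)·(1 − 11.07/35.99) = 0.81

α = 0.81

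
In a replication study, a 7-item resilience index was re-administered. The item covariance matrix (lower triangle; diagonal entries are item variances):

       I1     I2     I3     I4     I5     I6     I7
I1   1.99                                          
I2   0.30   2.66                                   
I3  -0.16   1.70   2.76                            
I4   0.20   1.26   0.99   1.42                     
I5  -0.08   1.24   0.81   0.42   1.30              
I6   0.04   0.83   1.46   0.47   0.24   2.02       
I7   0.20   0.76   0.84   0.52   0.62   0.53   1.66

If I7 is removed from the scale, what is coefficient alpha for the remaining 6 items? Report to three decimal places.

α = 0.738

Remaining items: I1, I2, I3, I4, I5, I6 (k = 6).
sum of item variances = 1.99 + 2.66 + 2.76 + 1.42 + 1.30 + 2.02 = 12.15
Var(T) = 12.15 + 2 × 9.72 = 31.59
α (item deleted) = (6/5)·(1 − 12.15/31.59) = 0.738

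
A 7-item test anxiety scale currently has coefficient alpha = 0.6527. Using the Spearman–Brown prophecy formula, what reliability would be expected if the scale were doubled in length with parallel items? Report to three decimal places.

predicted reliability = 0.790

Length factor m = 2
α' = m·α / (1 + (m−1)·α)
   = 2 × 0.6527 / (1 + (2 − 1) × 0.6527)
   = 1.3054 / 1.6527 = 0.790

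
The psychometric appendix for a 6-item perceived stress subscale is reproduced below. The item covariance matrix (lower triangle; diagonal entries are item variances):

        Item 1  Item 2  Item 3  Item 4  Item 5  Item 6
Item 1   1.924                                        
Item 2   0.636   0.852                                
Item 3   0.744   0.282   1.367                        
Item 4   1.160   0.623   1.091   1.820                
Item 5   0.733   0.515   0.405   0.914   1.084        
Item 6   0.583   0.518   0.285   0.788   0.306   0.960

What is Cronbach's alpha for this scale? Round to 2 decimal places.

α = 0.85

Σσᵢ² = 1.924 + 0.852 + 1.367 + 1.820 + 1.084 + 0.960 = 8.007
Sum of off-diagonal covariances = 9.583
σ²_total = 8.007 + 2 × 9.583 = 27.173
α = (k/(k−1))·(1 − Σσᵢ²/σ²_total) = (6/5)·(1 − 8.007/27.173) = 0.85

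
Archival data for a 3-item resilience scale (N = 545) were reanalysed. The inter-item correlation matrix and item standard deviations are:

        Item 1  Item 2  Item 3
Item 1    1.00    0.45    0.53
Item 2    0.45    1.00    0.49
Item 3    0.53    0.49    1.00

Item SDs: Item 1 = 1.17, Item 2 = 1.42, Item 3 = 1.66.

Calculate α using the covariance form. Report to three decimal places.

α = 0.733

Σσ²ᵢ = 1.17² + 1.42² + 1.66² = 6.1409
Covariances σ_ij = r_ij · s_i · s_j:
  σ(Item 1,Item 2) = 0.45 × 1.17 × 1.42 = 0.7476
  σ(Item 1,Item 3) = 0.53 × 1.17 × 1.66 = 1.0294
  σ(Item 2,Item 3) = 0.49 × 1.42 × 1.66 = 1.1550
σ²_T = Σσ²ᵢ + 2·Σσ_ij = 6.1409 + 2 × 2.9320 = 12.0049
α = (3/2)·(1 − 6.1409/12.0049) = 0.733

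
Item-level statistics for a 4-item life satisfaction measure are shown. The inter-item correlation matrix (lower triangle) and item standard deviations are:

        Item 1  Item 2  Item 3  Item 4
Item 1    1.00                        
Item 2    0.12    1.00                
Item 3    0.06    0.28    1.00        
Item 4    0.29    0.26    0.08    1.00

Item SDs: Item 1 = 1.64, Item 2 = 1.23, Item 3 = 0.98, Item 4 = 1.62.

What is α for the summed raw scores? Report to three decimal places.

Σσ²ᵢ = 1.64² + 1.23² + 0.98² + 1.62² = 7.7873
Covariances σ_ij = r_ij · s_i · s_j:
  σ(Item 1,Item 2) = 0.12 × 1.64 × 1.23 = 0.2421
  σ(Item 1,Item 3) = 0.06 × 1.64 × 0.98 = 0.0964
  σ(Item 1,Item 4) = 0.29 × 1.64 × 1.62 = 0.7705
  σ(Item 2,Item 3) = 0.28 × 1.23 × 0.98 = 0.3375
  σ(Item 2,Item 4) = 0.26 × 1.23 × 1.62 = 0.5181
  σ(Item 3,Item 4) = 0.08 × 0.98 × 1.62 = 0.1270
σ²_T = Σσ²ᵢ + 2·Σσ_ij = 7.7873 + 2 × 2.0916 = 11.9705
α = (4/3)·(1 − 7.7873/11.9705) = 0.466

α = 0.466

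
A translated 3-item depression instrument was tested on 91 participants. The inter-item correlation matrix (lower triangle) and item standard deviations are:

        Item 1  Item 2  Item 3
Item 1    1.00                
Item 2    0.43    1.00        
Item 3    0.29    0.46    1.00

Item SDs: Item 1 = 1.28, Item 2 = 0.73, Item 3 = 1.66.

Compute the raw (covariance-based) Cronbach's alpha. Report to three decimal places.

Cronbach's alpha = 0.585

Σσ²ᵢ = 1.28² + 0.73² + 1.66² = 4.9269
Covariances σ_ij = r_ij · s_i · s_j:
  σ(Item 1,Item 2) = 0.43 × 1.28 × 0.73 = 0.4018
  σ(Item 1,Item 3) = 0.29 × 1.28 × 1.66 = 0.6162
  σ(Item 2,Item 3) = 0.46 × 0.73 × 1.66 = 0.5574
σ²_T = Σσ²ᵢ + 2·Σσ_ij = 4.9269 + 2 × 1.5754 = 8.0777
α = (3/2)·(1 − 4.9269/8.0777) = 0.585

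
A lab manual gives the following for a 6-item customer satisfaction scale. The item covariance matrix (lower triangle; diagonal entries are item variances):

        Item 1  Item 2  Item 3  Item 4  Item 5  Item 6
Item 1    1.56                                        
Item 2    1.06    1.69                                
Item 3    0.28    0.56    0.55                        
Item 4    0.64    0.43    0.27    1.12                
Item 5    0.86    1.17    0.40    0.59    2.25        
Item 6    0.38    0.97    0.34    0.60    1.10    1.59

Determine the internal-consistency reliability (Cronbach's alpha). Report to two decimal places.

Cronbach's alpha = 0.83

sum of item variances = 1.56 + 1.69 + 0.55 + 1.12 + 2.25 + 1.59 = 8.76
Sum of the distinct covariances = 9.65
σ²_T = 8.76 + 2 × 9.65 = 28.06
α = (k/(k−1))·(1 − sum of item variances/σ²_T) = (6/5)·(1 − 8.76/28.06) = 0.83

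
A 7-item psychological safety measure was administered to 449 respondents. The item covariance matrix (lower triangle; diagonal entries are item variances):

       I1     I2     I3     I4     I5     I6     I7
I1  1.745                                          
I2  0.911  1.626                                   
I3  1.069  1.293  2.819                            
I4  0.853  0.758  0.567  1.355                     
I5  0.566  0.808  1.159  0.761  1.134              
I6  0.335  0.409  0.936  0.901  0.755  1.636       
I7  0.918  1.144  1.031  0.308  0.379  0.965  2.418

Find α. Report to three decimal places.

Σσᵢ² = 1.745 + 1.626 + 2.819 + 1.355 + 1.134 + 1.636 + 2.418 = 12.733
Σ_{i<j} σ_ij = 16.826
Var(T) = 12.733 + 2 × 16.826 = 46.385
α = (k/(k−1))·(1 − Σσᵢ²/Var(T)) = (7/6)·(1 − 12.733/46.385) = 0.846

α = 0.846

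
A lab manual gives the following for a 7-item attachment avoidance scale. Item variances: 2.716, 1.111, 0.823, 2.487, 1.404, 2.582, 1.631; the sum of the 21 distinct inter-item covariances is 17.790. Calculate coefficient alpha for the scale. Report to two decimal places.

ΣVar(i) = 2.716 + 1.111 + 0.823 + 2.487 + 1.404 + 2.582 + 1.631 = 12.754
Sum of distinct covariances = 17.790
σ²_T = ΣVar(i) + 2·Σcov = 12.754 + 2 × 17.790 = 48.334
α = (7/6)·(1 − 12.754/48.334) = 0.86

coefficient alpha = 0.86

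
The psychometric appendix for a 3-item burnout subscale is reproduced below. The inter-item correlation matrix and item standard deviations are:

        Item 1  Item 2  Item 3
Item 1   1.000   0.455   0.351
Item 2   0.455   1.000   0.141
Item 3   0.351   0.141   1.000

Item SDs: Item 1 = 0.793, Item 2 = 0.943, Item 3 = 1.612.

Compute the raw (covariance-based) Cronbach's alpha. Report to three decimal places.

Cronbach's alpha = 0.492

Σσ²ᵢ = 0.793² + 0.943² + 1.612² = 4.1166
Covariances σ_ij = r_ij · s_i · s_j:
  σ(Item 1,Item 2) = 0.455 × 0.793 × 0.943 = 0.3402
  σ(Item 1,Item 3) = 0.351 × 0.793 × 1.612 = 0.4487
  σ(Item 2,Item 3) = 0.141 × 0.943 × 1.612 = 0.2143
σ²_T = Σσ²ᵢ + 2·Σσ_ij = 4.1166 + 2 × 1.0032 = 6.1230
α = (3/2)·(1 − 4.1166/6.1230) = 0.492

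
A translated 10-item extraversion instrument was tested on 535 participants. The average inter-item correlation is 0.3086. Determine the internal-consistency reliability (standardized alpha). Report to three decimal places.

Standardized α = k·r̄ / (1 + (k−1)·r̄) = 10 × 0.3086 / (1 + 9 × 0.3086)
  = 3.0860 / 3.7774 = 0.817

standardized alpha = 0.817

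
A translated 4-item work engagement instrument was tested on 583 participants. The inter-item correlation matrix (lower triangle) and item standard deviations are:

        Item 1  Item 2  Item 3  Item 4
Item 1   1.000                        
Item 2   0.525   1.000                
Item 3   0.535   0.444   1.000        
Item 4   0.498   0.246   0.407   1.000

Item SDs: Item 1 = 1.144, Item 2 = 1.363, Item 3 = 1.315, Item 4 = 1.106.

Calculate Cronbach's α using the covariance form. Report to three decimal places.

Cronbach's α = 0.756

Σσ²ᵢ = 1.144² + 1.363² + 1.315² + 1.106² = 6.1190
Covariances σ_ij = r_ij · s_i · s_j:
  σ(Item 1,Item 2) = 0.525 × 1.144 × 1.363 = 0.8186
  σ(Item 1,Item 3) = 0.535 × 1.144 × 1.315 = 0.8048
  σ(Item 1,Item 4) = 0.498 × 1.144 × 1.106 = 0.6301
  σ(Item 2,Item 3) = 0.444 × 1.363 × 1.315 = 0.7958
  σ(Item 2,Item 4) = 0.246 × 1.363 × 1.106 = 0.3708
  σ(Item 3,Item 4) = 0.407 × 1.315 × 1.106 = 0.5919
σ²_T = Σσ²ᵢ + 2·Σσ_ij = 6.1190 + 2 × 4.0120 = 14.1430
α = (4/3)·(1 − 6.1190/14.1430) = 0.756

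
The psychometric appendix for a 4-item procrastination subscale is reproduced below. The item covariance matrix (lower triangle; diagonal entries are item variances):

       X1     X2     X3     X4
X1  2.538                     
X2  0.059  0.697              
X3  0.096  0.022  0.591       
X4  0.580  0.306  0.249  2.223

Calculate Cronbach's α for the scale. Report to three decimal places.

Σσᵢ² = 2.538 + 0.697 + 0.591 + 2.223 = 6.049
Sum of the distinct covariances = 1.312
Var(T) = 6.049 + 2 × 1.312 = 8.673
α = (k/(k−1))·(1 − Σσᵢ²/Var(T)) = (4/3)·(1 − 6.049/8.673) = 0.403

Cronbach's α = 0.403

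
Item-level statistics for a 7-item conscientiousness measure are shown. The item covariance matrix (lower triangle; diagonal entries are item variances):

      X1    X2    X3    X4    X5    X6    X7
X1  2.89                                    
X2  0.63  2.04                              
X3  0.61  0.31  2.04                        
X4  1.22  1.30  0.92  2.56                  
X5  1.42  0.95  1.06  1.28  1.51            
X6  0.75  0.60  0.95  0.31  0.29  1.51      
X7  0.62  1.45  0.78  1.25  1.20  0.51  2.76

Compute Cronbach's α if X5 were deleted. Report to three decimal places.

Remaining items: X1, X2, X3, X4, X6, X7 (k = 6).
ΣVar(i) = 2.89 + 2.04 + 2.04 + 2.56 + 1.51 + 2.76 = 13.80
total variance = 13.80 + 2 × 12.21 = 38.22
α (item deleted) = (6/5)·(1 − 13.80/38.22) = 0.767

Cronbach's α = 0.767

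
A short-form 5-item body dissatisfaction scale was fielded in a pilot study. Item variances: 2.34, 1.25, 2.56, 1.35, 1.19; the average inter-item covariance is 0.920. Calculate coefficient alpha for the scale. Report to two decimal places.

Σσᵢ² = 2.34 + 1.25 + 2.56 + 1.35 + 1.19 = 8.69
Sum of the 10 distinct covariances = 10 × 0.920 = 9.200
Var(T) = Σσᵢ² + 2·Σcov = 8.69 + 2 × 9.200 = 27.090
α = (5/4)·(1 − 8.69/27.090) = 0.85

coefficient alpha = 0.85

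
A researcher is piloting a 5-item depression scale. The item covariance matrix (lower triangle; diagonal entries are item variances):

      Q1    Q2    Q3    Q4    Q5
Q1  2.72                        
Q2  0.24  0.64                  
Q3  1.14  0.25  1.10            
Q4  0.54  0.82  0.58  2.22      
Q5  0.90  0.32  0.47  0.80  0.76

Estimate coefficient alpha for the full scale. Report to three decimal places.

Σσᵢ² = 2.72 + 0.64 + 1.10 + 2.22 + 0.76 = 7.44
Σ_{i<j} σ_ij = 6.06
total variance = 7.44 + 2 × 6.06 = 19.56
α = (k/(k−1))·(1 − Σσᵢ²/total variance) = (5/4)·(1 − 7.44/19.56) = 0.775

coefficient alpha = 0.775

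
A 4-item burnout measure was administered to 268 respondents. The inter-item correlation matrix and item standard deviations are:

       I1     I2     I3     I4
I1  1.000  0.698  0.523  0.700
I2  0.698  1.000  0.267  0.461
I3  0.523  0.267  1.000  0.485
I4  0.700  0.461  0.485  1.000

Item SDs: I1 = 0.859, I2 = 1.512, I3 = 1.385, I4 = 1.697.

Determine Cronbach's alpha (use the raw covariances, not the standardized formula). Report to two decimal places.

α = 0.78

Σσ²ᵢ = 0.859² + 1.512² + 1.385² + 1.697² = 7.8221
Covariances σ_ij = r_ij · s_i · s_j:
  σ(I1,I2) = 0.698 × 0.859 × 1.512 = 0.9066
  σ(I1,I3) = 0.523 × 0.859 × 1.385 = 0.6222
  σ(I1,I4) = 0.700 × 0.859 × 1.697 = 1.0204
  σ(I2,I3) = 0.267 × 1.512 × 1.385 = 0.5591
  σ(I2,I4) = 0.461 × 1.512 × 1.697 = 1.1829
  σ(I3,I4) = 0.485 × 1.385 × 1.697 = 1.1399
σ²_T = Σσ²ᵢ + 2·Σσ_ij = 7.8221 + 2 × 5.4311 = 18.6843
α = (4/3)·(1 − 7.8221/18.6843) = 0.78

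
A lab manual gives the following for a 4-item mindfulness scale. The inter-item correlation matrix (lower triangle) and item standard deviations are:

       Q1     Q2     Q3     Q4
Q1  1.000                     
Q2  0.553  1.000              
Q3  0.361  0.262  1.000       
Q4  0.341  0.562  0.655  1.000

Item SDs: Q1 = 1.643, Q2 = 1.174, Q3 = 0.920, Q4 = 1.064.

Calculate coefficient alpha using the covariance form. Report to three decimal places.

Σσ²ᵢ = 1.643² + 1.174² + 0.920² + 1.064² = 6.0562
Covariances σ_ij = r_ij · s_i · s_j:
  σ(Q1,Q2) = 0.553 × 1.643 × 1.174 = 1.0667
  σ(Q1,Q3) = 0.361 × 1.643 × 0.920 = 0.5457
  σ(Q1,Q4) = 0.341 × 1.643 × 1.064 = 0.5961
  σ(Q2,Q3) = 0.262 × 1.174 × 0.920 = 0.2830
  σ(Q2,Q4) = 0.562 × 1.174 × 1.064 = 0.7020
  σ(Q3,Q4) = 0.655 × 0.920 × 1.064 = 0.6412
σ²_T = Σσ²ᵢ + 2·Σσ_ij = 6.0562 + 2 × 3.8347 = 13.7256
α = (4/3)·(1 − 6.0562/13.7256) = 0.745

α = 0.745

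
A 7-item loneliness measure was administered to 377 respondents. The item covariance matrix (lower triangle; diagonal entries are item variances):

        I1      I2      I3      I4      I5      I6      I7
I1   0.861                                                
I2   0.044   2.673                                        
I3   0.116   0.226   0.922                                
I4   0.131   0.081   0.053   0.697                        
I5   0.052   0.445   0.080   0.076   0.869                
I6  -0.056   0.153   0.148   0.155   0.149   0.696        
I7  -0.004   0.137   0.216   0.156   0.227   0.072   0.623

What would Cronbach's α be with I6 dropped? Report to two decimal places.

Remaining items: I1, I2, I3, I4, I5, I7 (k = 6).
sum of item variances = 0.861 + 2.673 + 0.922 + 0.697 + 0.869 + 0.623 = 6.645
total variance = 6.645 + 2 × 2.036 = 10.717
α (item deleted) = (6/5)·(1 − 6.645/10.717) = 0.46

α = 0.46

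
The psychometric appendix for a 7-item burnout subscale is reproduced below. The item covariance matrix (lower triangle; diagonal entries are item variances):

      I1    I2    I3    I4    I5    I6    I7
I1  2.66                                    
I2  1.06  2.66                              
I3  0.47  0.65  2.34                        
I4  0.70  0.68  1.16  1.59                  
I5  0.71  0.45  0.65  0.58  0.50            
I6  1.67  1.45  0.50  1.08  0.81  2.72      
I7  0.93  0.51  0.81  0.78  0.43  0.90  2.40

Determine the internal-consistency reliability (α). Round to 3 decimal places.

α = 0.811

ΣVar(i) = 2.66 + 2.66 + 2.34 + 1.59 + 0.50 + 2.72 + 2.40 = 14.87
Sum of off-diagonal covariances = 16.98
σ²_T = 14.87 + 2 × 16.98 = 48.83
α = (k/(k−1))·(1 − ΣVar(i)/σ²_T) = (7/6)·(1 − 14.87/48.83) = 0.811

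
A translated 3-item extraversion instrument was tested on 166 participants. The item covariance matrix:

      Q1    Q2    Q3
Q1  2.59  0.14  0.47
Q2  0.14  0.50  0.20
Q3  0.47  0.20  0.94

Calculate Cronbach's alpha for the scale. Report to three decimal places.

Σσᵢ² = 2.59 + 0.50 + 0.94 = 4.03
Sum of the distinct covariances = 0.81
total variance = 4.03 + 2 × 0.81 = 5.65
α = (k/(k−1))·(1 − Σσᵢ²/total variance) = (3/2)·(1 − 4.03/5.65) = 0.430

Cronbach's alpha = 0.430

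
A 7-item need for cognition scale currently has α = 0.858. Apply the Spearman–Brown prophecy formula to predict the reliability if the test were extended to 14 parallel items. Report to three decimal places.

Length factor m = 14/7 = 2.0000
α' = m·α / (1 + (m−1)·α)
   = 14/7 × 0.858 / (1 + (14/7 − 1) × 0.858)
   = 1.7160 / 1.8580 = 0.924

predicted reliability = 0.924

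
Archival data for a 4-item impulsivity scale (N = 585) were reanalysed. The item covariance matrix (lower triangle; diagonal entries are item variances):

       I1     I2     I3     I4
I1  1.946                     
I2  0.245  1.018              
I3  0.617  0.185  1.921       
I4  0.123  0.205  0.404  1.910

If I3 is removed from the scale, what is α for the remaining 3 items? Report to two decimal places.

α = 0.29

Remaining items: I1, I2, I4 (k = 3).
sum of item variances = 1.946 + 1.018 + 1.910 = 4.874
total variance = 4.874 + 2 × 0.573 = 6.020
α (item deleted) = (3/2)·(1 − 4.874/6.020) = 0.29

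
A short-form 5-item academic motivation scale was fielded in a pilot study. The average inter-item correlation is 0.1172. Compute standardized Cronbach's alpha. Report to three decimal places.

Standardized α = k·r̄ / (1 + (k−1)·r̄) = 5 × 0.1172 / (1 + 4 × 0.1172)
  = 0.5860 / 1.4688 = 0.399

standardized Cronbach's alpha = 0.399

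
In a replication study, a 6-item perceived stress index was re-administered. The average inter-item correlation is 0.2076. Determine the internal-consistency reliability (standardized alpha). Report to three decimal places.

Standardized α = k·r̄ / (1 + (k−1)·r̄) = 6 × 0.2076 / (1 + 5 × 0.2076)
  = 1.2456 / 2.0380 = 0.611

α = 0.611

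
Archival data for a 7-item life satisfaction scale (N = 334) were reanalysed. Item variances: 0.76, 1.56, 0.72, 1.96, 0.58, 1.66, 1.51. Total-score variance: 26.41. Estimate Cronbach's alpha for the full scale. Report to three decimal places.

α = 0.780

Σσ²ᵢ = 0.76 + 1.56 + 0.72 + 1.96 + 0.58 + 1.66 + 1.51 = 8.75
α = (k/(k−1))·(1 − Σσ²ᵢ/σ²_total) = (7/6)·(1 − 8.75/26.41) = 0.780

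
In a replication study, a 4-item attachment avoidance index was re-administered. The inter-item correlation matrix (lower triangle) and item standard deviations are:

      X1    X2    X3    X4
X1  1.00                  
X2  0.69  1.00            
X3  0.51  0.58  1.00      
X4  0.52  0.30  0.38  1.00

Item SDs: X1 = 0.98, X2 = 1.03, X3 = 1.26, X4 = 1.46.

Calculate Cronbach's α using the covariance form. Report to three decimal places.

Cronbach's α = 0.774

Σσ²ᵢ = 0.98² + 1.03² + 1.26² + 1.46² = 5.7405
Covariances σ_ij = r_ij · s_i · s_j:
  σ(X1,X2) = 0.69 × 0.98 × 1.03 = 0.6965
  σ(X1,X3) = 0.51 × 0.98 × 1.26 = 0.6297
  σ(X1,X4) = 0.52 × 0.98 × 1.46 = 0.7440
  σ(X2,X3) = 0.58 × 1.03 × 1.26 = 0.7527
  σ(X2,X4) = 0.30 × 1.03 × 1.46 = 0.4511
  σ(X3,X4) = 0.38 × 1.26 × 1.46 = 0.6990
σ²_T = Σσ²ᵢ + 2·Σσ_ij = 5.7405 + 2 × 3.9730 = 13.6865
α = (4/3)·(1 − 5.7405/13.6865) = 0.774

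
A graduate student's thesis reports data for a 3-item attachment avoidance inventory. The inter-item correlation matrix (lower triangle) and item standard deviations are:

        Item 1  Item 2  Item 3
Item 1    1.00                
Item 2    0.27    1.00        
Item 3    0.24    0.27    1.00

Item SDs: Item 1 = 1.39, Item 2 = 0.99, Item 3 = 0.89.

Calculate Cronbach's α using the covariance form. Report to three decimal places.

α = 0.493

Σσ²ᵢ = 1.39² + 0.99² + 0.89² = 3.7043
Covariances σ_ij = r_ij · s_i · s_j:
  σ(Item 1,Item 2) = 0.27 × 1.39 × 0.99 = 0.3715
  σ(Item 1,Item 3) = 0.24 × 1.39 × 0.89 = 0.2969
  σ(Item 2,Item 3) = 0.27 × 0.99 × 0.89 = 0.2379
σ²_T = Σσ²ᵢ + 2·Σσ_ij = 3.7043 + 2 × 0.9063 = 5.5169
α = (3/2)·(1 − 3.7043/5.5169) = 0.493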